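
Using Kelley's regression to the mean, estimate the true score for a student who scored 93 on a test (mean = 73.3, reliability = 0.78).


T_est = rxx * X + (1 - rxx) * mean
T_est = 0.78 * 93 + 0.22 * 73.3
T_est = 72.54 + 16.126
T_est = 88.666

88.666


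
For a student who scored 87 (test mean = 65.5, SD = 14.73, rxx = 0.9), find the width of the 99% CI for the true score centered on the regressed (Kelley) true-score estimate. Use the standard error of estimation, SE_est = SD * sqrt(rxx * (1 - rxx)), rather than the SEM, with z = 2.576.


True score estimate = 0.9*87 + 0.1*65.5 = 84.85
SE_est = SD * sqrt(rxx * (1 - rxx)) = 14.73 * sqrt(0.9 * 0.1) = 14.73 * sqrt(0.09) = 4.419
CI = T_est +/- z * SE_est, so width = 2 * z * SE_est = 2 * 2.576 * 4.419
Width = 22.7667

22.7667


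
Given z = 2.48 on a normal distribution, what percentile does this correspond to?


CDF(z) = 0.5 * (1 + erf(z/sqrt(2)))
erf(1.7536) = 0.9869
CDF = 0.9934
Percentile rank = 0.9934 * 100 = 99.34

99.34


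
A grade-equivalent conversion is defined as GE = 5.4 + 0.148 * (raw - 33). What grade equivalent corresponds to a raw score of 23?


raw - median = 23 - 33 = -10
slope * diff = 0.148 * -10 = -1.48
GE = 5.4 + -1.48
GE = 3.92

3.92


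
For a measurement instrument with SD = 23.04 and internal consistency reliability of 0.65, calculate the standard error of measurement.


SEM = SD * sqrt(1 - rxx)
SEM = 23.04 * sqrt(1 - 0.65)
SEM = 23.04 * sqrt(0.35) = 23.04 * 0.591608
SEM = 13.6306

13.6306


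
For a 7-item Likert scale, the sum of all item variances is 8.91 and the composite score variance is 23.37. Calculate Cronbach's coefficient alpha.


alpha = (k/(k-1)) * (1 - sum(si^2)/s_total^2)
= (7/6) * (1 - 8.91/23.37)
alpha = 0.7219

0.7219


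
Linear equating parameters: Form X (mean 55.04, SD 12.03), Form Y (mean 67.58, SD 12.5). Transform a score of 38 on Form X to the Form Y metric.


slope = SD_Y / SD_X = 12.5 / 12.03 ~ 1.0391
intercept = mean_Y - slope * mean_X = 67.58 - (12.5 / 12.03) * 55.04 ~ 10.3896
Y = slope * X + intercept. To avoid rounding drift from the rounded slope/intercept, evaluate the equivalent form Y = mean_Y + SD_Y * (X - mean_X) / SD_X at full precision:
Y = 67.58 + 12.5 * (38 - 55.04) / 12.03
Y = 67.58 - 12.5 * 17.04 / 12.03
Y = 67.58 - 213.0 / 12.03
Y = 67.58 - 17.7057
Y = 49.8743

49.8743


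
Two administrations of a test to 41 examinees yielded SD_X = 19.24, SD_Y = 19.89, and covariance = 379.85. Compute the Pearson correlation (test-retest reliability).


r = cov(X,Y) / (SD_X * SD_Y)
r = 379.85 / (19.24 * 19.89)
r = 379.85 / 382.6836
r = 0.9926

0.9926


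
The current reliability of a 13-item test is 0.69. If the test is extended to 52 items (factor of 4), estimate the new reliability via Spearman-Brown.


r_new = (n * rxx) / (1 + (n-1) * rxx)
r_new = (4 * 0.69) / (1 + 3 * 0.69)
r_new = 2.76 / 3.07
r_new = 0.899

0.899


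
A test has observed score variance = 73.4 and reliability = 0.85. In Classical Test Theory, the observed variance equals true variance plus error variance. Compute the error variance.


var_true = rxx * var_obs = 0.85 * 73.4 = 62.39
var_error = var_obs - var_true
var_error = 73.4 - 62.39
var_error = 11.01

11.01


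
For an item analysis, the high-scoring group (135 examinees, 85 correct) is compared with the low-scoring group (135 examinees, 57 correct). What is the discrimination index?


p_upper = 85/135 = 0.6296
p_lower = 57/135 = 0.4222
D = 0.6296 - 0.4222 = 0.2074

0.2074


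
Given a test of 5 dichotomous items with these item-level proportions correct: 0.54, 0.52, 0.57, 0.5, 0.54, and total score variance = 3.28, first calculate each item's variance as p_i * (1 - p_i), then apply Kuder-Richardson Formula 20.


For each item, compute p_i * q_i:
  Item 1: 0.54 * 0.46 = 0.2484
  Item 2: 0.52 * 0.48 = 0.2496
  Item 3: 0.57 * 0.43 = 0.2451
  Item 4: 0.5 * 0.5 = 0.25
  Item 5: 0.54 * 0.46 = 0.2484
Sum(p_i * q_i) = 0.2484 + 0.2496 + 0.2451 + 0.25 + 0.2484 = 1.2415
KR-20 = (k/(k-1)) * (1 - Sum(p_i*q_i) / Var_total)
= (5/4) * (1 - 1.2415/3.28)
= 1.25 * 0.6215
KR-20 = 0.7769

0.7769


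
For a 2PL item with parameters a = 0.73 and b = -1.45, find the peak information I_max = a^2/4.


For 2PL, max info at theta = b = -1.45
I_max = a^2 / 4 = 0.73^2 / 4
= 0.5329 / 4
I_max = 0.1332

0.1332


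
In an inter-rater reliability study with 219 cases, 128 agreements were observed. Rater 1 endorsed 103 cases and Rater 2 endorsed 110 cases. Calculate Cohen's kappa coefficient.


P_o = 128/219 = 0.584475
P_e = (103*110 + 116*109) / 47961 = 0.499864
kappa = (P_o - P_e) / (1 - P_e)
kappa = (0.584475 - 0.499864) / (1 - 0.499864)
kappa = 0.1692

0.1692


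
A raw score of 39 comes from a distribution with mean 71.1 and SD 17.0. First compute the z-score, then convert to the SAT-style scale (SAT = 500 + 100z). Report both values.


z = (X - mean) / SD = (39 - 71.1) / 17.0
z = -32.1 / 17.0
z = -1.8882
SAT-scale = SAT = 500 + 100z
Carry z at full precision (z = -32.1 / 17.0) into the conversion:
SAT-scale = 500 + 100 * (-32.1 / 17.0) = 500 + -3210 / 17.0
SAT-scale = 500 + -188.8235
SAT-scale = 311.1765

311.1765


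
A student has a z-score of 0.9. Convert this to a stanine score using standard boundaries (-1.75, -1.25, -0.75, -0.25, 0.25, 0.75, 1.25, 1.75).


Stanine boundaries: [-1.75, -1.25, -0.75, -0.25, 0.25, 0.75, 1.25, 1.75]
z = 0.9
Check each boundary:
  z >= -1.75 -> could be stanine 2
  z >= -1.25 -> could be stanine 3
  z >= -0.75 -> could be stanine 4
  z >= -0.25 -> could be stanine 5
  z >= 0.25 -> could be stanine 6
  z >= 0.75 -> could be stanine 7
  z < 1.25
  z < 1.75
Highest qualifying boundary gives stanine = 7

7


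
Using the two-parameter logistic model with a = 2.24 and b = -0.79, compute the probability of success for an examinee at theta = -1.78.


a*(theta - b) = 2.24 * (-1.78 - -0.79) = -2.2176
exp(--2.2176) = 9.1853
P = 1 / (1 + 9.1853)
P = 0.0982

0.0982


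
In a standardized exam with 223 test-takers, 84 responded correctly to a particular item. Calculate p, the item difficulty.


Item difficulty p = number correct / total examinees
p = 84 / 223
p = 0.3767

0.3767


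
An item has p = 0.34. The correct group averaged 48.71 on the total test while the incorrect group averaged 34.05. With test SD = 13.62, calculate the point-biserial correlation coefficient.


q = 1 - p = 0.66
rpb = ((M1 - M0) / SD) * sqrt(p * q)
rpb = ((48.71 - 34.05) / 13.62) * sqrt(0.34 * 0.66)
rpb = 0.5099

0.5099


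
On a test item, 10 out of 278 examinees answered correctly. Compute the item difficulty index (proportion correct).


Item difficulty p = number correct / total examinees
p = 10 / 278
p = 0.036

0.036


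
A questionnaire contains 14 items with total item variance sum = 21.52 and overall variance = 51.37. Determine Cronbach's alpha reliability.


alpha = (k/(k-1)) * (1 - sum(si^2)/s_total^2)
= (14/13) * (1 - 21.52/51.37)
alpha = 0.6258

0.6258


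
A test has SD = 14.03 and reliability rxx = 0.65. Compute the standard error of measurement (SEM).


SEM = SD * sqrt(1 - rxx)
SEM = 14.03 * sqrt(1 - 0.65)
SEM = 14.03 * sqrt(0.35) = 14.03 * 0.591608
SEM = 8.3003

8.3003


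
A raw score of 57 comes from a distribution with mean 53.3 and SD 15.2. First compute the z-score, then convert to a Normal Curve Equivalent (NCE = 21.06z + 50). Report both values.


z = (X - mean) / SD = (57 - 53.3) / 15.2
z = 3.7 / 15.2
z = 0.2434
NCE = NCE = 21.06z + 50
Carry z at full precision (z = 3.7 / 15.2) into the conversion:
NCE = 21.06 * (3.7 / 15.2) + 50 = 77.922 / 15.2 + 50
NCE = 5.1264 + 50
NCE = 55.1264

55.1264


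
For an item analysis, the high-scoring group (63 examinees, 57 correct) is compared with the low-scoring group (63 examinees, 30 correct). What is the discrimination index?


p_upper = 57/63 = 0.9048
p_lower = 30/63 = 0.4762
D = 0.9048 - 0.4762 = 0.4286

0.4286


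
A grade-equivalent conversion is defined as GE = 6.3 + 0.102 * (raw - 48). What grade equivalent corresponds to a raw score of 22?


raw - median = 22 - 48 = -26
slope * diff = 0.102 * -26 = -2.652
GE = 6.3 + -2.652
GE = 3.648

3.648


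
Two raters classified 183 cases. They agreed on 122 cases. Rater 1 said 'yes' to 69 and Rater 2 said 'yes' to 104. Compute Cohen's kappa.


P_o = 122/183 = 0.666667
P_e = (69*104 + 114*79) / 33489 = 0.483203
kappa = (P_o - P_e) / (1 - P_e)
kappa = (0.666667 - 0.483203) / (1 - 0.483203)
kappa = 0.355

0.355


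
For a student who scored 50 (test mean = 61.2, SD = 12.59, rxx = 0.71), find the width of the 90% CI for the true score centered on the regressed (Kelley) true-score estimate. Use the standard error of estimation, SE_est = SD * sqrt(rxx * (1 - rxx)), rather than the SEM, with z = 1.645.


True score estimate = 0.71*50 + 0.29*61.2 = 53.248
SE_est = SD * sqrt(rxx * (1 - rxx)) = 12.59 * sqrt(0.71 * 0.29) = 12.59 * sqrt(0.2059) = 5.712864
CI = T_est +/- z * SE_est, so width = 2 * z * SE_est = 2 * 1.645 * 5.712864
Width = 18.7953

18.7953


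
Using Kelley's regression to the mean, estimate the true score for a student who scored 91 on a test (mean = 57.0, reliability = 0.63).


T_est = rxx * X + (1 - rxx) * mean
T_est = 0.63 * 91 + 0.37 * 57.0
T_est = 57.33 + 21.09
T_est = 78.42

78.42


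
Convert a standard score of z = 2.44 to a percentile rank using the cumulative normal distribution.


CDF(z) = 0.5 * (1 + erf(z/sqrt(2)))
erf(1.7253) = 0.9853
CDF = 0.9927
Percentile rank = 0.9927 * 100 = 99.27

99.27


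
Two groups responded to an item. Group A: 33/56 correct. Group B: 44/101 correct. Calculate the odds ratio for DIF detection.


Odds_A = 33/23 = 1.4348
Odds_B = 44/57 = 0.7719
OR = Odds_A / Odds_B = 1.4348 / 0.7719
Exactly, OR = (33 * 57) / (23 * 44) = 1881 / 1012
OR = 1.8587

1.8587


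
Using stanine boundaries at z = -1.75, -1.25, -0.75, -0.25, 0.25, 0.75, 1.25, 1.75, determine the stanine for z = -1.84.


Stanine boundaries: [-1.75, -1.25, -0.75, -0.25, 0.25, 0.75, 1.25, 1.75]
z = -1.84
Check each boundary:
  z < -1.75
  z < -1.25
  z < -0.75
  z < -0.25
  z < 0.25
  z < 0.75
  z < 1.25
  z < 1.75
Highest qualifying boundary gives stanine = 1

1


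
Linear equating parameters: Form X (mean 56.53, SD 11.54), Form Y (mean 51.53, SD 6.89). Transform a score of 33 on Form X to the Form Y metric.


slope = SD_Y / SD_X = 6.89 / 11.54 ~ 0.5971
intercept = mean_Y - slope * mean_X = 51.53 - (6.89 / 11.54) * 56.53 ~ 17.7786
Y = slope * X + intercept. To avoid rounding drift from the rounded slope/intercept, evaluate the equivalent form Y = mean_Y + SD_Y * (X - mean_X) / SD_X at full precision:
Y = 51.53 + 6.89 * (33 - 56.53) / 11.54
Y = 51.53 - 6.89 * 23.53 / 11.54
Y = 51.53 - 162.1217 / 11.54
Y = 51.53 - 14.0487
Y = 37.4813

37.4813


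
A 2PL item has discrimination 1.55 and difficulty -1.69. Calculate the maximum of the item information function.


For 2PL, max info at theta = b = -1.69
I_max = a^2 / 4 = 1.55^2 / 4
= 2.4025 / 4
I_max = 0.6006

0.6006


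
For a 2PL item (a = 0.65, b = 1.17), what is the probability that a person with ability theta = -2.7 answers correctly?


a*(theta - b) = 0.65 * (-2.7 - 1.17) = -2.5155
exp(--2.5155) = 12.3728
P = 1 / (1 + 12.3728)
P = 0.0748

0.0748


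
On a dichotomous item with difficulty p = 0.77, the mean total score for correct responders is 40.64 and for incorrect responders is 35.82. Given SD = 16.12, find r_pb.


q = 1 - p = 0.23
rpb = ((M1 - M0) / SD) * sqrt(p * q)
rpb = ((40.64 - 35.82) / 16.12) * sqrt(0.77 * 0.23)
rpb = 0.1258

0.1258


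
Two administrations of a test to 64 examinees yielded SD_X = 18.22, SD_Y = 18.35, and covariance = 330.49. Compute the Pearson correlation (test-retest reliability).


r = cov(X,Y) / (SD_X * SD_Y)
r = 330.49 / (18.22 * 18.35)
r = 330.49 / 334.337
r = 0.9885

0.9885


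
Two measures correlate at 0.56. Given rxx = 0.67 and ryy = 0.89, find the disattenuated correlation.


r_corrected = rxy / sqrt(rxx * ryy)
= 0.56 / sqrt(0.67 * 0.89)
= 0.56 / sqrt(0.5963)
= 0.56 / 0.772205
r_corrected = 0.7252

0.7252


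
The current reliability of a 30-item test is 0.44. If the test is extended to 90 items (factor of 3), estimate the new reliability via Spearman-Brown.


r_new = (n * rxx) / (1 + (n-1) * rxx)
r_new = (3 * 0.44) / (1 + 2 * 0.44)
r_new = 1.32 / 1.88
r_new = 0.7021

0.7021


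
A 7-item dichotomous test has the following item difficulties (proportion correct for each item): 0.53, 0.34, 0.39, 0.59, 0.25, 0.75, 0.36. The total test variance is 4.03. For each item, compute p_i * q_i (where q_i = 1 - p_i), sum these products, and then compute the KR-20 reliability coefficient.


For each item, compute p_i * q_i:
  Item 1: 0.53 * 0.47 = 0.2491
  Item 2: 0.34 * 0.66 = 0.2244
  Item 3: 0.39 * 0.61 = 0.2379
  Item 4: 0.59 * 0.41 = 0.2419
  Item 5: 0.25 * 0.75 = 0.1875
  Item 6: 0.75 * 0.25 = 0.1875
  Item 7: 0.36 * 0.64 = 0.2304
Sum(p_i * q_i) = 0.2491 + 0.2244 + 0.2379 + 0.2419 + 0.1875 + 0.1875 + 0.2304 = 1.5587
KR-20 = (k/(k-1)) * (1 - Sum(p_i*q_i) / Var_total)
= (7/6) * (1 - 1.5587/4.03)
= 1.1667 * 0.6132
KR-20 = 0.7154

0.7154


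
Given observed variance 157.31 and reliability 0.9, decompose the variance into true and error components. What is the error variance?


var_true = rxx * var_obs = 0.9 * 157.31 = 141.579
var_error = var_obs - var_true
var_error = 157.31 - 141.579
var_error = 15.731

15.731


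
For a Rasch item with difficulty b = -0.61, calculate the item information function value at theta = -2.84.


P = 1/(1+exp(-(-2.84--0.61))) = 0.0971
I = P*(1-P) = 0.0971 * 0.9029
I = 0.0877

0.0877


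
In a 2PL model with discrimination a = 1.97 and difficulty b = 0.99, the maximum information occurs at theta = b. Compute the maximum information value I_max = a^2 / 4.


For 2PL, max info at theta = b = 0.99
I_max = a^2 / 4 = 1.97^2 / 4
= 3.8809 / 4
I_max = 0.9702

0.9702


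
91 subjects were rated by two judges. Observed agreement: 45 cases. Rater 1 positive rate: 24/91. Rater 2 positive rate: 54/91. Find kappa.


P_o = 45/91 = 0.494505
P_e = (24*54 + 67*37) / 8281 = 0.455863
kappa = (P_o - P_e) / (1 - P_e)
kappa = (0.494505 - 0.455863) / (1 - 0.455863)
kappa = 0.071

0.071


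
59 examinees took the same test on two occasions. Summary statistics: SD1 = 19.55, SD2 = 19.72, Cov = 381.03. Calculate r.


r = cov(X,Y) / (SD_X * SD_Y)
r = 381.03 / (19.55 * 19.72)
r = 381.03 / 385.526
r = 0.9883

0.9883


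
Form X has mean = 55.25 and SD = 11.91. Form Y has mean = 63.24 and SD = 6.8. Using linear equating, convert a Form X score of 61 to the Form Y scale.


slope = SD_Y / SD_X = 6.8 / 11.91 ~ 0.5709
intercept = mean_Y - slope * mean_X = 63.24 - (6.8 / 11.91) * 55.25 ~ 31.6951
Y = slope * X + intercept. To avoid rounding drift from the rounded slope/intercept, evaluate the equivalent form Y = mean_Y + SD_Y * (X - mean_X) / SD_X at full precision:
Y = 63.24 + 6.8 * (61 - 55.25) / 11.91
Y = 63.24 + 6.8 * 5.75 / 11.91
Y = 63.24 + 39.1 / 11.91
Y = 63.24 + 3.283
Y = 66.523

66.523


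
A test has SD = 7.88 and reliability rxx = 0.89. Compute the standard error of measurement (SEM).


SEM = SD * sqrt(1 - rxx)
SEM = 7.88 * sqrt(1 - 0.89)
SEM = 7.88 * sqrt(0.11) = 7.88 * 0.331662
SEM = 2.6135

2.6135


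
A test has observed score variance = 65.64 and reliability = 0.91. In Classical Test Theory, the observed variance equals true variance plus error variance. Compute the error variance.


var_true = rxx * var_obs = 0.91 * 65.64 = 59.7324
var_error = var_obs - var_true
var_error = 65.64 - 59.7324
var_error = 5.9076

5.9076


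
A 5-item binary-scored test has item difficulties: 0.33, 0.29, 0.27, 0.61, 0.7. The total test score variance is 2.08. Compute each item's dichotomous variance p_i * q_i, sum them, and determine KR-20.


For each item, compute p_i * q_i:
  Item 1: 0.33 * 0.67 = 0.2211
  Item 2: 0.29 * 0.71 = 0.2059
  Item 3: 0.27 * 0.73 = 0.1971
  Item 4: 0.61 * 0.39 = 0.2379
  Item 5: 0.7 * 0.3 = 0.21
Sum(p_i * q_i) = 0.2211 + 0.2059 + 0.1971 + 0.2379 + 0.21 = 1.072
KR-20 = (k/(k-1)) * (1 - Sum(p_i*q_i) / Var_total)
= (5/4) * (1 - 1.072/2.08)
= 1.25 * 0.4846
KR-20 = 0.6058

0.6058


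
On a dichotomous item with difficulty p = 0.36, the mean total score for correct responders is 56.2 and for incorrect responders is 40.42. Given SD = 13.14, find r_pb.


q = 1 - p = 0.64
rpb = ((M1 - M0) / SD) * sqrt(p * q)
rpb = ((56.2 - 40.42) / 13.14) * sqrt(0.36 * 0.64)
rpb = 0.5764

0.5764


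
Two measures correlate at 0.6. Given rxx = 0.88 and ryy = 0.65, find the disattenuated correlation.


r_corrected = rxy / sqrt(rxx * ryy)
= 0.6 / sqrt(0.88 * 0.65)
= 0.6 / sqrt(0.572)
= 0.6 / 0.756307
r_corrected = 0.7933

0.7933


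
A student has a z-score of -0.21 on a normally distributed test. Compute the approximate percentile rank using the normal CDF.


CDF(z) = 0.5 * (1 + erf(z/sqrt(2)))
erf(-0.1485) = -0.1663
CDF = 0.4168
Percentile rank = 0.4168 * 100 = 41.68

41.68


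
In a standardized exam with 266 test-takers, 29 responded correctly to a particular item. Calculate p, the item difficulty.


Item difficulty p = number correct / total examinees
p = 29 / 266
p = 0.109

0.109


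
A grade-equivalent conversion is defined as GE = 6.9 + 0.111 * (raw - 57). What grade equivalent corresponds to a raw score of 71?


raw - median = 71 - 57 = 14
slope * diff = 0.111 * 14 = 1.554
GE = 6.9 + 1.554
GE = 8.454

8.454


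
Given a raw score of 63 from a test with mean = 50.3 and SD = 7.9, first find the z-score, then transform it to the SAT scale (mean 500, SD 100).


z = (X - mean) / SD = (63 - 50.3) / 7.9
z = 12.7 / 7.9
z = 1.6076
SAT-scale = SAT = 500 + 100z
Carry z at full precision (z = 12.7 / 7.9) into the conversion:
SAT-scale = 500 + 100 * (12.7 / 7.9) = 500 + 1270 / 7.9
SAT-scale = 500 + 160.7595
SAT-scale = 660.7595

660.7595


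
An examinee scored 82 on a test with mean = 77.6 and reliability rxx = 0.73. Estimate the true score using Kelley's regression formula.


T_est = rxx * X + (1 - rxx) * mean
T_est = 0.73 * 82 + 0.27 * 77.6
T_est = 59.86 + 20.952
T_est = 80.812

80.812


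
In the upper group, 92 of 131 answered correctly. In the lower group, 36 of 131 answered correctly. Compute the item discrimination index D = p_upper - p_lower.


p_upper = 92/131 = 0.7023
p_lower = 36/131 = 0.2748
D = 0.7023 - 0.2748 = 0.4275

0.4275


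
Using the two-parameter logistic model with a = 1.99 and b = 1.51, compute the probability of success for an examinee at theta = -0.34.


a*(theta - b) = 1.99 * (-0.34 - 1.51) = -3.6815
exp(--3.6815) = 39.7059
P = 1 / (1 + 39.7059)
P = 0.0246

0.0246


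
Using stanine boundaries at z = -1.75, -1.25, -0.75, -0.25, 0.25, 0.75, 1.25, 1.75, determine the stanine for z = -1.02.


Stanine boundaries: [-1.75, -1.25, -0.75, -0.25, 0.25, 0.75, 1.25, 1.75]
z = -1.02
Check each boundary:
  z >= -1.75 -> could be stanine 2
  z >= -1.25 -> could be stanine 3
  z < -0.75
  z < -0.25
  z < 0.25
  z < 0.75
  z < 1.25
  z < 1.75
Highest qualifying boundary gives stanine = 3

3


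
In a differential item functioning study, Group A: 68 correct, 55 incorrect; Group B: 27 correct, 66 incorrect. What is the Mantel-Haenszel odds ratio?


Odds_A = 68/55 = 1.2364
Odds_B = 27/66 = 0.4091
OR = Odds_A / Odds_B = 1.2364 / 0.4091
Exactly, OR = (68 * 66) / (55 * 27) = 4488 / 1485
OR = 3.0222

3.0222


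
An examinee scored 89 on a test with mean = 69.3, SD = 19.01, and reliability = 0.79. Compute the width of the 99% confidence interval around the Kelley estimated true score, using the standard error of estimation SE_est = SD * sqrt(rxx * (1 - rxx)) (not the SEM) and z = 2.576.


True score estimate = 0.79*89 + 0.21*69.3 = 84.863
SE_est = SD * sqrt(rxx * (1 - rxx)) = 19.01 * sqrt(0.79 * 0.21) = 19.01 * sqrt(0.1659) = 7.74293
CI = T_est +/- z * SE_est, so width = 2 * z * SE_est = 2 * 2.576 * 7.74293
Width = 39.8916

39.8916


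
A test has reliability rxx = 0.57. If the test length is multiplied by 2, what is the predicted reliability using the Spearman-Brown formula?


r_new = (n * rxx) / (1 + (n-1) * rxx)
r_new = (2 * 0.57) / (1 + 1 * 0.57)
r_new = 1.14 / 1.57
r_new = 0.7261

0.7261


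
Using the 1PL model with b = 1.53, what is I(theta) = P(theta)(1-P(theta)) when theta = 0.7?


P = 1/(1+exp(-(0.7-1.53))) = 0.3036
I = P*(1-P) = 0.3036 * 0.6964
I = 0.2114

0.2114


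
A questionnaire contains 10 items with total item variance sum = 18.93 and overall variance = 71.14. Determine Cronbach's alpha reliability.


alpha = (k/(k-1)) * (1 - sum(si^2)/s_total^2)
= (10/9) * (1 - 18.93/71.14)
alpha = 0.8154

0.8154


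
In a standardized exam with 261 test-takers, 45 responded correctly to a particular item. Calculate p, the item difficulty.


Item difficulty p = number correct / total examinees
p = 45 / 261
p = 0.1724

0.1724


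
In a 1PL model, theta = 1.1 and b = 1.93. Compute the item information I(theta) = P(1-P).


P = 1/(1+exp(-(1.1-1.93))) = 0.3036
I = P*(1-P) = 0.3036 * 0.6964
I = 0.2114

0.2114


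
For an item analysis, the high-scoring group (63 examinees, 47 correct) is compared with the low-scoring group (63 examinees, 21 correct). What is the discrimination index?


p_upper = 47/63 = 0.746
p_lower = 21/63 = 0.3333
D = 0.746 - 0.3333 = 0.4127

0.4127


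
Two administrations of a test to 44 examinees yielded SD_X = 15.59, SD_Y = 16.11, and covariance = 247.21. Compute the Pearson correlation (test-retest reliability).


r = cov(X,Y) / (SD_X * SD_Y)
r = 247.21 / (15.59 * 16.11)
r = 247.21 / 251.1549
r = 0.9843

0.9843


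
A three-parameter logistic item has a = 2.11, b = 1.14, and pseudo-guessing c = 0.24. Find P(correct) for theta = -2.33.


logit = 2.11*(-2.33 - 1.14) = -7.3217
P* = 1/(1 + exp(--7.3217)) = 0.0007
P = 0.24 + (1 - 0.24) * 0.0007
P = 0.2405

0.2405


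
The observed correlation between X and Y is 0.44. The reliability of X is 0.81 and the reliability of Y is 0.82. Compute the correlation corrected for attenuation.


r_corrected = rxy / sqrt(rxx * ryy)
= 0.44 / sqrt(0.81 * 0.82)
= 0.44 / sqrt(0.6642)
= 0.44 / 0.814985
r_corrected = 0.5399

0.5399


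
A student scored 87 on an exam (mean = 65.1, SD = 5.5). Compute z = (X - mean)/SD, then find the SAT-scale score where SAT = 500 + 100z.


z = (X - mean) / SD = (87 - 65.1) / 5.5
z = 21.9 / 5.5
z = 3.9818
SAT-scale = SAT = 500 + 100z
Carry z at full precision (z = 21.9 / 5.5) into the conversion:
SAT-scale = 500 + 100 * (21.9 / 5.5) = 500 + 2190 / 5.5
SAT-scale = 500 + 398.1818
SAT-scale = 898.1818

898.1818


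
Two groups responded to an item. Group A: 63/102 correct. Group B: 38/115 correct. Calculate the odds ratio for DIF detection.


Odds_A = 63/39 = 1.6154
Odds_B = 38/77 = 0.4935
OR = Odds_A / Odds_B = 1.6154 / 0.4935
Exactly, OR = (63 * 77) / (39 * 38) = 4851 / 1482
OR = 3.2733

3.2733


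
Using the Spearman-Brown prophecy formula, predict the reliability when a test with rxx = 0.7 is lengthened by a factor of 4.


r_new = (n * rxx) / (1 + (n-1) * rxx)
r_new = (4 * 0.7) / (1 + 3 * 0.7)
r_new = 2.8 / 3.1
r_new = 0.9032

0.9032


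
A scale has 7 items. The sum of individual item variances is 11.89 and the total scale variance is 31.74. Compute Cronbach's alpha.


alpha = (k/(k-1)) * (1 - sum(si^2)/s_total^2)
= (7/6) * (1 - 11.89/31.74)
alpha = 0.7296

0.7296


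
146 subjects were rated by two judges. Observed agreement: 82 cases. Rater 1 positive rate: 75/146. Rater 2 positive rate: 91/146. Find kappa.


P_o = 82/146 = 0.561644
P_e = (75*91 + 71*55) / 21316 = 0.503378
kappa = (P_o - P_e) / (1 - P_e)
kappa = (0.561644 - 0.503378) / (1 - 0.503378)
kappa = 0.1173

0.1173


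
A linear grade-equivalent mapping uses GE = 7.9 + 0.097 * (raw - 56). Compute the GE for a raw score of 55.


raw - median = 55 - 56 = -1
slope * diff = 0.097 * -1 = -0.097
GE = 7.9 + -0.097
GE = 7.803

7.803


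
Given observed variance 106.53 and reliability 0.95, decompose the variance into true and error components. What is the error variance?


var_true = rxx * var_obs = 0.95 * 106.53 = 101.2035
var_error = var_obs - var_true
var_error = 106.53 - 101.2035
var_error = 5.3265

5.3265


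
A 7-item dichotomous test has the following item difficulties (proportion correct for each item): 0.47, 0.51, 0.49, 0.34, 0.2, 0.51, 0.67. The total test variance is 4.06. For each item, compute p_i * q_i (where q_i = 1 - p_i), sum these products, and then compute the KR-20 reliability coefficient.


For each item, compute p_i * q_i:
  Item 1: 0.47 * 0.53 = 0.2491
  Item 2: 0.51 * 0.49 = 0.2499
  Item 3: 0.49 * 0.51 = 0.2499
  Item 4: 0.34 * 0.66 = 0.2244
  Item 5: 0.2 * 0.8 = 0.16
  Item 6: 0.51 * 0.49 = 0.2499
  Item 7: 0.67 * 0.33 = 0.2211
Sum(p_i * q_i) = 0.2491 + 0.2499 + 0.2499 + 0.2244 + 0.16 + 0.2499 + 0.2211 = 1.6043
KR-20 = (k/(k-1)) * (1 - Sum(p_i*q_i) / Var_total)
= (7/6) * (1 - 1.6043/4.06)
= 1.1667 * 0.6049
KR-20 = 0.7057

0.7057


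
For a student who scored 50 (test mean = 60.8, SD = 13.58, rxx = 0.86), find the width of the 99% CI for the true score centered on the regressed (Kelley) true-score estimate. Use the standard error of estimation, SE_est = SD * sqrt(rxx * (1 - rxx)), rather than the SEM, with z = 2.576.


True score estimate = 0.86*50 + 0.14*60.8 = 51.512
SE_est = SD * sqrt(rxx * (1 - rxx)) = 13.58 * sqrt(0.86 * 0.14) = 13.58 * sqrt(0.1204) = 4.712084
CI = T_est +/- z * SE_est, so width = 2 * z * SE_est = 2 * 2.576 * 4.712084
Width = 24.2767

24.2767


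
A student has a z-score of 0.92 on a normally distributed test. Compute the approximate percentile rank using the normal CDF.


CDF(z) = 0.5 * (1 + erf(z/sqrt(2)))
erf(0.6505) = 0.6424
CDF = 0.8212
Percentile rank = 0.8212 * 100 = 82.12

82.12


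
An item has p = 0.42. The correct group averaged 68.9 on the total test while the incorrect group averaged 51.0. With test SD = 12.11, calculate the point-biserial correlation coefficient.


q = 1 - p = 0.58
rpb = ((M1 - M0) / SD) * sqrt(p * q)
rpb = ((68.9 - 51.0) / 12.11) * sqrt(0.42 * 0.58)
rpb = 0.7295

0.7295


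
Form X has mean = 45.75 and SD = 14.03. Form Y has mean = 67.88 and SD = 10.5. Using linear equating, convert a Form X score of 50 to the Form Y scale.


slope = SD_Y / SD_X = 10.5 / 14.03 ~ 0.7484
intercept = mean_Y - slope * mean_X = 67.88 - (10.5 / 14.03) * 45.75 ~ 33.6409
Y = slope * X + intercept. To avoid rounding drift from the rounded slope/intercept, evaluate the equivalent form Y = mean_Y + SD_Y * (X - mean_X) / SD_X at full precision:
Y = 67.88 + 10.5 * (50 - 45.75) / 14.03
Y = 67.88 + 10.5 * 4.25 / 14.03
Y = 67.88 + 44.625 / 14.03
Y = 67.88 + 3.1807
Y = 71.0607

71.0607


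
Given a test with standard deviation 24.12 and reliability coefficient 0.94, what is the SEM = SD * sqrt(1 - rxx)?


SEM = SD * sqrt(1 - rxx)
SEM = 24.12 * sqrt(1 - 0.94)
SEM = 24.12 * sqrt(0.06) = 24.12 * 0.244949
SEM = 5.9082

5.9082


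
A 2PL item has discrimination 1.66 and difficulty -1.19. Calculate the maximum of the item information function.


For 2PL, max info at theta = b = -1.19
I_max = a^2 / 4 = 1.66^2 / 4
= 2.7556 / 4
I_max = 0.6889

0.6889


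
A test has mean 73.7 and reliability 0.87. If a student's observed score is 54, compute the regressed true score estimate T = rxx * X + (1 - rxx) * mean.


T_est = rxx * X + (1 - rxx) * mean
T_est = 0.87 * 54 + 0.13 * 73.7
T_est = 46.98 + 9.581
T_est = 56.561

56.561


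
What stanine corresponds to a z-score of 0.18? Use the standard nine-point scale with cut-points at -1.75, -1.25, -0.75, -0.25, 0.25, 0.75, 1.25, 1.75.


Stanine boundaries: [-1.75, -1.25, -0.75, -0.25, 0.25, 0.75, 1.25, 1.75]
z = 0.18
Check each boundary:
  z >= -1.75 -> could be stanine 2
  z >= -1.25 -> could be stanine 3
  z >= -0.75 -> could be stanine 4
  z >= -0.25 -> could be stanine 5
  z < 0.25
  z < 0.75
  z < 1.25
  z < 1.75
Highest qualifying boundary gives stanine = 5

5


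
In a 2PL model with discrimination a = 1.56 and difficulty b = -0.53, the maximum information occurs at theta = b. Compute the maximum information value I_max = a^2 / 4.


For 2PL, max info at theta = b = -0.53
I_max = a^2 / 4 = 1.56^2 / 4
= 2.4336 / 4
I_max = 0.6084

0.6084


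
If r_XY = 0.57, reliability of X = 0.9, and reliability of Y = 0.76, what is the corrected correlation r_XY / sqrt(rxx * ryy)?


r_corrected = rxy / sqrt(rxx * ryy)
= 0.57 / sqrt(0.9 * 0.76)
= 0.57 / sqrt(0.684)
= 0.57 / 0.827043
r_corrected = 0.6892

0.6892


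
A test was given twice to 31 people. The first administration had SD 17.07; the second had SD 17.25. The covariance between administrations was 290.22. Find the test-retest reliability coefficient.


r = cov(X,Y) / (SD_X * SD_Y)
r = 290.22 / (17.07 * 17.25)
r = 290.22 / 294.4575
r = 0.9856

0.9856


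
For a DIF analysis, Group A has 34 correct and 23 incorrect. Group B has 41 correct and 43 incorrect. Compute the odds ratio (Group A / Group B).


Odds_A = 34/23 = 1.4783
Odds_B = 41/43 = 0.9535
OR = Odds_A / Odds_B = 1.4783 / 0.9535
Exactly, OR = (34 * 43) / (23 * 41) = 1462 / 943
OR = 1.5504

1.5504


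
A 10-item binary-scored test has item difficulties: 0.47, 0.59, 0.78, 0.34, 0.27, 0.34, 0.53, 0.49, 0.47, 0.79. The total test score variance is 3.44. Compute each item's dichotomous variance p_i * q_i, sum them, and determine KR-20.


For each item, compute p_i * q_i:
  Item 1: 0.47 * 0.53 = 0.2491
  Item 2: 0.59 * 0.41 = 0.2419
  Item 3: 0.78 * 0.22 = 0.1716
  Item 4: 0.34 * 0.66 = 0.2244
  Item 5: 0.27 * 0.73 = 0.1971
  Item 6: 0.34 * 0.66 = 0.2244
  Item 7: 0.53 * 0.47 = 0.2491
  Item 8: 0.49 * 0.51 = 0.2499
  Item 9: 0.47 * 0.53 = 0.2491
  Item 10: 0.79 * 0.21 = 0.1659
Sum(p_i * q_i) = 0.2491 + 0.2419 + 0.1716 + 0.2244 + 0.1971 + 0.2244 + 0.2491 + 0.2499 + 0.2491 + 0.1659 = 2.2225
KR-20 = (k/(k-1)) * (1 - Sum(p_i*q_i) / Var_total)
= (10/9) * (1 - 2.2225/3.44)
= 1.1111 * 0.3539
KR-20 = 0.3932

0.3932


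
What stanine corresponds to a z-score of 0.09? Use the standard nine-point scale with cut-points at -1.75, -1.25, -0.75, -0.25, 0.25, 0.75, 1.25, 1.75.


Stanine boundaries: [-1.75, -1.25, -0.75, -0.25, 0.25, 0.75, 1.25, 1.75]
z = 0.09
Check each boundary:
  z >= -1.75 -> could be stanine 2
  z >= -1.25 -> could be stanine 3
  z >= -0.75 -> could be stanine 4
  z >= -0.25 -> could be stanine 5
  z < 0.25
  z < 0.75
  z < 1.25
  z < 1.75
Highest qualifying boundary gives stanine = 5

5


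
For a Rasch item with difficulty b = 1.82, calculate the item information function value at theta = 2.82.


P = 1/(1+exp(-(2.82-1.82))) = 0.7311
I = P*(1-P) = 0.7311 * 0.2689
I = 0.1966

0.1966


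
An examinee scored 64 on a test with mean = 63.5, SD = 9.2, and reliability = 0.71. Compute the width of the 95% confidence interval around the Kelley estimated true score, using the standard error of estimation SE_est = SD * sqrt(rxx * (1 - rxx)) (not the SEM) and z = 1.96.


True score estimate = 0.71*64 + 0.29*63.5 = 63.855
SE_est = SD * sqrt(rxx * (1 - rxx)) = 9.2 * sqrt(0.71 * 0.29) = 9.2 * sqrt(0.2059) = 4.174611
CI = T_est +/- z * SE_est, so width = 2 * z * SE_est = 2 * 1.96 * 4.174611
Width = 16.3645

16.3645


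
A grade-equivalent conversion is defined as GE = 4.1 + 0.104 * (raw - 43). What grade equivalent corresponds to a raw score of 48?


raw - median = 48 - 43 = 5
slope * diff = 0.104 * 5 = 0.52
GE = 4.1 + 0.52
GE = 4.62

4.62


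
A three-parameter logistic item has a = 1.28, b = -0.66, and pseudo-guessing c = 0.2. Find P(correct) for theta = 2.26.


logit = 1.28*(2.26 - -0.66) = 3.7376
P* = 1/(1 + exp(-3.7376)) = 0.9767
P = 0.2 + (1 - 0.2) * 0.9767
P = 0.9814

0.9814


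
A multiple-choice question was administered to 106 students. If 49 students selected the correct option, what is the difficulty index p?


Item difficulty p = number correct / total examinees
p = 49 / 106
p = 0.4623

0.4623


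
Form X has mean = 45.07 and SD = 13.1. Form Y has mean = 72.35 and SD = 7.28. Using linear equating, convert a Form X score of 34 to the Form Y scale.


slope = SD_Y / SD_X = 7.28 / 13.1 ~ 0.5557
intercept = mean_Y - slope * mean_X = 72.35 - (7.28 / 13.1) * 45.07 ~ 47.3035
Y = slope * X + intercept. To avoid rounding drift from the rounded slope/intercept, evaluate the equivalent form Y = mean_Y + SD_Y * (X - mean_X) / SD_X at full precision:
Y = 72.35 + 7.28 * (34 - 45.07) / 13.1
Y = 72.35 - 7.28 * 11.07 / 13.1
Y = 72.35 - 80.5896 / 13.1
Y = 72.35 - 6.1519
Y = 66.1981

66.1981


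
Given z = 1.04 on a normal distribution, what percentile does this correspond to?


CDF(z) = 0.5 * (1 + erf(z/sqrt(2)))
erf(0.7354) = 0.7017
CDF = 0.8508
Percentile rank = 0.8508 * 100 = 85.08

85.08


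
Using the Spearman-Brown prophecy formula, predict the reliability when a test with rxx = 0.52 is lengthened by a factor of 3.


r_new = (n * rxx) / (1 + (n-1) * rxx)
r_new = (3 * 0.52) / (1 + 2 * 0.52)
r_new = 1.56 / 2.04
r_new = 0.7647

0.7647


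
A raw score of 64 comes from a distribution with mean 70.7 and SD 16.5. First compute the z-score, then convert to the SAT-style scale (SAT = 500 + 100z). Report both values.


z = (X - mean) / SD = (64 - 70.7) / 16.5
z = -6.7 / 16.5
z = -0.4061
SAT-scale = SAT = 500 + 100z
Carry z at full precision (z = -6.7 / 16.5) into the conversion:
SAT-scale = 500 + 100 * (-6.7 / 16.5) = 500 + -670 / 16.5
SAT-scale = 500 + -40.6061
SAT-scale = 459.3939

459.3939


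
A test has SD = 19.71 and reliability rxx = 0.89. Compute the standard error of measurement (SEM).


SEM = SD * sqrt(1 - rxx)
SEM = 19.71 * sqrt(1 - 0.89)
SEM = 19.71 * sqrt(0.11) = 19.71 * 0.331662
SEM = 6.5371

6.5371


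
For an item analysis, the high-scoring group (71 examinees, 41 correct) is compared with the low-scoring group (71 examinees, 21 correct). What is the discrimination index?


p_upper = 41/71 = 0.5775
p_lower = 21/71 = 0.2958
D = 0.5775 - 0.2958 = 0.2817

0.2817


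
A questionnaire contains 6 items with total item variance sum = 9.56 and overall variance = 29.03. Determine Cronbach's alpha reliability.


alpha = (k/(k-1)) * (1 - sum(si^2)/s_total^2)
= (6/5) * (1 - 9.56/29.03)
alpha = 0.8048

0.8048


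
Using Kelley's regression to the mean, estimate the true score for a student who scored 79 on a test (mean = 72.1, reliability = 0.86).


T_est = rxx * X + (1 - rxx) * mean
T_est = 0.86 * 79 + 0.14 * 72.1
T_est = 67.94 + 10.094
T_est = 78.034

78.034


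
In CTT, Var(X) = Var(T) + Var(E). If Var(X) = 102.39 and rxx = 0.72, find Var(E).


var_true = rxx * var_obs = 0.72 * 102.39 = 73.7208
var_error = var_obs - var_true
var_error = 102.39 - 73.7208
var_error = 28.6692

28.6692


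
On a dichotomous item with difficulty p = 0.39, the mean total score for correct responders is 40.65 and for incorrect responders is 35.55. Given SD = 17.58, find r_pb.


q = 1 - p = 0.61
rpb = ((M1 - M0) / SD) * sqrt(p * q)
rpb = ((40.65 - 35.55) / 17.58) * sqrt(0.39 * 0.61)
rpb = 0.1415

0.1415


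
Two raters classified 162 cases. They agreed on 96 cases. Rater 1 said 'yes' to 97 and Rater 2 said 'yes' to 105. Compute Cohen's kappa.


P_o = 96/162 = 0.592593
P_e = (97*105 + 65*57) / 26244 = 0.529264
kappa = (P_o - P_e) / (1 - P_e)
kappa = (0.592593 - 0.529264) / (1 - 0.529264)
kappa = 0.1345

0.1345


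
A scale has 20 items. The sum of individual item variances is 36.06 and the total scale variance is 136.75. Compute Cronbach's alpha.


alpha = (k/(k-1)) * (1 - sum(si^2)/s_total^2)
= (20/19) * (1 - 36.06/136.75)
alpha = 0.7751

0.7751


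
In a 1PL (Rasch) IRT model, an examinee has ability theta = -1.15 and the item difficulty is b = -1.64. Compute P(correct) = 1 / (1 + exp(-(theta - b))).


theta - b = -1.15 - -1.64 = 0.49
exp(-(theta - b)) = exp(-0.49) = 0.6126
P = 1 / (1 + 0.6126)
P = 0.6201

0.6201


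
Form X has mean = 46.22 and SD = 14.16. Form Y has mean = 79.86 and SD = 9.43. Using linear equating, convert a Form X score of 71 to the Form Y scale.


slope = SD_Y / SD_X = 9.43 / 14.16 ~ 0.666
intercept = mean_Y - slope * mean_X = 79.86 - (9.43 / 14.16) * 46.22 ~ 49.0793
Y = slope * X + intercept. To avoid rounding drift from the rounded slope/intercept, evaluate the equivalent form Y = mean_Y + SD_Y * (X - mean_X) / SD_X at full precision:
Y = 79.86 + 9.43 * (71 - 46.22) / 14.16
Y = 79.86 + 9.43 * 24.78 / 14.16
Y = 79.86 + 233.6754 / 14.16
Y = 79.86 + 16.5025
Y = 96.3625

96.3625


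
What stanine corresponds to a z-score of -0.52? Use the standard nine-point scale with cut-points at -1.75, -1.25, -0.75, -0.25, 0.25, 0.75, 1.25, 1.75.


Stanine boundaries: [-1.75, -1.25, -0.75, -0.25, 0.25, 0.75, 1.25, 1.75]
z = -0.52
Check each boundary:
  z >= -1.75 -> could be stanine 2
  z >= -1.25 -> could be stanine 3
  z >= -0.75 -> could be stanine 4
  z < -0.25
  z < 0.25
  z < 0.75
  z < 1.25
  z < 1.75
Highest qualifying boundary gives stanine = 4

4


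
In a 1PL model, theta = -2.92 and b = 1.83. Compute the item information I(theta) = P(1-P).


P = 1/(1+exp(-(-2.92-1.83))) = 0.0086
I = P*(1-P) = 0.0086 * 0.9914
I = 0.0085

0.0085


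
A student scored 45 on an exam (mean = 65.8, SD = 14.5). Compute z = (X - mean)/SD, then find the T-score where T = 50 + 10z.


z = (X - mean) / SD = (45 - 65.8) / 14.5
z = -20.8 / 14.5
z = -1.4345
T-score = T = 50 + 10z
Carry z at full precision (z = -20.8 / 14.5) into the conversion:
T-score = 50 + 10 * (-20.8 / 14.5) = 50 + -208 / 14.5
T-score = 50 + -14.3448
T-score = 35.6552

35.6552


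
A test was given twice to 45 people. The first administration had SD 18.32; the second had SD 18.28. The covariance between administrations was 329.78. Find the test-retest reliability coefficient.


r = cov(X,Y) / (SD_X * SD_Y)
r = 329.78 / (18.32 * 18.28)
r = 329.78 / 334.8896
r = 0.9847

0.9847


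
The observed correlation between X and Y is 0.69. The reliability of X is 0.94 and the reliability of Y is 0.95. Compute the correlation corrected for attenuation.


r_corrected = rxy / sqrt(rxx * ryy)
= 0.69 / sqrt(0.94 * 0.95)
= 0.69 / sqrt(0.893)
= 0.69 / 0.944987
r_corrected = 0.7302

0.7302


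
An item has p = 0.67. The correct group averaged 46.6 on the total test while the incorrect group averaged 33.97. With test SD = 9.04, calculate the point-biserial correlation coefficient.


q = 1 - p = 0.33
rpb = ((M1 - M0) / SD) * sqrt(p * q)
rpb = ((46.6 - 33.97) / 9.04) * sqrt(0.67 * 0.33)
rpb = 0.6569

0.6569


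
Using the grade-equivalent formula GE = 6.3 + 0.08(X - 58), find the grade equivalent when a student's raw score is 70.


raw - median = 70 - 58 = 12
slope * diff = 0.08 * 12 = 0.96
GE = 6.3 + 0.96
GE = 7.26

7.26


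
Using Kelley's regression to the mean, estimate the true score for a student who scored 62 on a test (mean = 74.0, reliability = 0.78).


T_est = rxx * X + (1 - rxx) * mean
T_est = 0.78 * 62 + 0.22 * 74.0
T_est = 48.36 + 16.28
T_est = 64.64

64.64


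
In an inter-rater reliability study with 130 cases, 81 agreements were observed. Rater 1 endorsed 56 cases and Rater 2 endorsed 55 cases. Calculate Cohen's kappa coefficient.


P_o = 81/130 = 0.623077
P_e = (56*55 + 74*75) / 16900 = 0.510651
kappa = (P_o - P_e) / (1 - P_e)
kappa = (0.623077 - 0.510651) / (1 - 0.510651)
kappa = 0.2297

0.2297


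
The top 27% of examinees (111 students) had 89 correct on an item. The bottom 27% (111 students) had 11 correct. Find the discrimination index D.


p_upper = 89/111 = 0.8018
p_lower = 11/111 = 0.0991
D = 0.8018 - 0.0991 = 0.7027

0.7027


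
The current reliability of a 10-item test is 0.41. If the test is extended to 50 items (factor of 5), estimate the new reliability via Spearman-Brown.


r_new = (n * rxx) / (1 + (n-1) * rxx)
r_new = (5 * 0.41) / (1 + 4 * 0.41)
r_new = 2.05 / 2.64
r_new = 0.7765

0.7765


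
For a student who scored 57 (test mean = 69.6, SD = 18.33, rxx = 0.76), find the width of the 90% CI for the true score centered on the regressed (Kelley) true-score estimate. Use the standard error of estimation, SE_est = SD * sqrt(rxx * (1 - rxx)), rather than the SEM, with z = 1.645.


True score estimate = 0.76*57 + 0.24*69.6 = 60.024
SE_est = SD * sqrt(rxx * (1 - rxx)) = 18.33 * sqrt(0.76 * 0.24) = 18.33 * sqrt(0.1824) = 7.828434
CI = T_est +/- z * SE_est, so width = 2 * z * SE_est = 2 * 1.645 * 7.828434
Width = 25.7555

25.7555
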